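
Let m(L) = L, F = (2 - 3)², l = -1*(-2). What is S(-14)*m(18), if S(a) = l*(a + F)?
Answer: -468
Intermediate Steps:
l = 2
F = 1 (F = (-1)² = 1)
S(a) = 2 + 2*a (S(a) = 2*(a + 1) = 2*(1 + a) = 2 + 2*a)
S(-14)*m(18) = (2 + 2*(-14))*18 = (2 - 28)*18 = -26*18 = -468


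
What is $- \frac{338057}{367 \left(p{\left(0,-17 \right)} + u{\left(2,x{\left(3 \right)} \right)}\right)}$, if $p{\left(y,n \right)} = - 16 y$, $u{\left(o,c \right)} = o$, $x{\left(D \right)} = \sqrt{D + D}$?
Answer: $- \frac{338057}{734} \approx -460.57$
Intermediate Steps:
$x{\left(D \right)} = \sqrt{2} \sqrt{D}$ ($x{\left(D \right)} = \sqrt{2 D} = \sqrt{2} \sqrt{D}$)
$- \frac{338057}{367 \left(p{\left(0,-17 \right)} + u{\left(2,x{\left(3 \right)} \right)}\right)} = - \frac{338057}{367 \left(\left(-16\right) 0 + 2\right)} = - \frac{338057}{367 \left(0 + 2\right)} = - \frac{338057}{367 \cdot 2} = - \frac{338057}{734}$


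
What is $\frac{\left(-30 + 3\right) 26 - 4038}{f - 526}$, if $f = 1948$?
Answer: $- \frac{10}{3} \approx -3.3333$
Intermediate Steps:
$\frac{\left(-30 + 3\right) 26 - 4038}{f - 526} = \frac{\left(-30 + 3\right) 26 - 4038}{1948 - 526} = \frac{\left(-27\right) 26 - 4038}{1422} = \left(-702 - 4038\right) \frac{1}{1422} = \left(-4740\right) \frac{1}{1422} = - \frac{10}{3}$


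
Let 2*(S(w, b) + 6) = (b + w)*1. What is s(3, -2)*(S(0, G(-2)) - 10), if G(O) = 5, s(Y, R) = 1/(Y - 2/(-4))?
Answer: -27/7 ≈ -3.8571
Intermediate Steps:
s(Y, R) = 1/(½ + Y) (s(Y, R) = 1/(Y - 2*(-¼)) = 1/(Y + ½) = 1/(½ + Y))
S(w, b) = -6 + b/2 + w/2 (S(w, b) = -6 + ((b + w)*1)/2 = -6 + (b + w)/2 = -6 + (b/2 + w/2) = -6 + b/2 + w/2)
s(3, -2)*(S(0, G(-2)) - 10) = (2/(1 + 2*3))*((-6 + (½)*5 + (½)*0) - 10) = (2/(1 + 6))*((-6 + 5/2 + 0) - 10) = (2/7)*(-7/2 - 10) = (2*(⅐))*(-27/2) = (2/7)*(-27/2) = -27/7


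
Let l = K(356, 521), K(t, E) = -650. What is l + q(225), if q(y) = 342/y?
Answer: -16212/25 ≈ -648.48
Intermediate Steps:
l = -650
l + q(225) = -650 + 342/225 = -650 + 342*(1/225) = -650 + 38/25 = -16212/25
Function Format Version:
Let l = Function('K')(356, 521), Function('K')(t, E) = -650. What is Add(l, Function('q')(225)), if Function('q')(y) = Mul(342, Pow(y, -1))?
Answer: Rational(-16212, 25) ≈ -648.48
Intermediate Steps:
l = -650
Add(l, Function('q')(225)) = Add(-650, Mul(342, Pow(225, -1))) = Add(-650, Mul(342, Rational(1, 225))) = Add(-650, Rational(38, 25)) = Rational(-16212, 25)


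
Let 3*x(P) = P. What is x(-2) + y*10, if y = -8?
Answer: -242/3 ≈ -80.667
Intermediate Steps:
x(P) = P/3
x(-2) + y*10 = (1/3)*(-2) - 8*10 = -2/3 - 80 = -242/3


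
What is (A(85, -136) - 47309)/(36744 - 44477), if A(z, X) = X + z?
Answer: 1280/209 ≈ 6.1244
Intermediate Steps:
(A(85, -136) - 47309)/(36744 - 44477) = ((-136 + 85) - 47309)/(36744 - 44477) = (-51 - 47309)/(-7733) = -47360*(-1/7733) = 1280/209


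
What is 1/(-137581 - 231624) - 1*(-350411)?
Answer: 129373493254/369205 ≈ 3.5041e+5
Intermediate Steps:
1/(-137581 - 231624) - 1*(-350411) = 1/(-369205) + 350411 = -1/369205 + 350411 = 129373493254/369205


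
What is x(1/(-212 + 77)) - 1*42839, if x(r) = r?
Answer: -5783266/135 ≈ -42839.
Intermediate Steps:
x(1/(-212 + 77)) - 1*42839 = 1/(-212 + 77) - 1*42839 = 1/(-135) - 42839 = -1/135 - 42839 = -5783266/135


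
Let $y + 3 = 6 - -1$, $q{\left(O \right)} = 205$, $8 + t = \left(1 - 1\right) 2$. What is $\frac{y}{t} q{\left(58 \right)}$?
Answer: $- \frac{205}{2} \approx -102.5$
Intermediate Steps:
$t = -8$ ($t = -8 + \left(1 - 1\right) 2 = -8 + 0 \cdot 2 = -8 + 0 = -8$)
$y = 4$ ($y = -3 + \left(6 - -1\right) = -3 + \left(6 + 1\right) = -3 + 7 = 4$)
$\frac{y}{t} q{\left(58 \right)} = \frac{4}{-8} \cdot 205 = 4 \left(- \frac{1}{8}\right) 205 = \left(- \frac{1}{2}\right) 205 = - \frac{205}{2}$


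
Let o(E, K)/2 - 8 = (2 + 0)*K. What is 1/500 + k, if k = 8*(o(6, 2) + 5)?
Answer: 116001/500 ≈ 232.00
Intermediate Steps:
o(E, K) = 16 + 4*K (o(E, K) = 16 + 2*((2 + 0)*K) = 16 + 2*(2*K) = 16 + 4*K)
k = 232 (k = 8*((16 + 4*2) + 5) = 8*((16 + 8) + 5) = 8*(24 + 5) = 8*29 = 232)
1/500 + k = 1/500 + 232 = 116001/500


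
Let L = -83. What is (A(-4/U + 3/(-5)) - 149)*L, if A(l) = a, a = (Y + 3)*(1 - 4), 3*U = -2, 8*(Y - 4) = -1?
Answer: 112631/8 ≈ 14079.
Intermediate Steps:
Y = 31/8 (Y = 4 + (1/8)*(-1) = 4 - 1/8 = 31/8 ≈ 3.8750)
U = -2/3 (U = (1/3)*(-2) = -2/3 ≈ -0.66667)
a = -165/8 (a = (31/8 + 3)*(1 - 4) = (55/8)*(-3) = -165/8 ≈ -20.625)
A(l) = -165/8
(A(-4/U + 3/(-5)) - 149)*L = (-165/8 - 149)*(-83) = -1357/8*(-83) = 112631/8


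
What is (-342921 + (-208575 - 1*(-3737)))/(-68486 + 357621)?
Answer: -547759/289135 ≈ -1.8945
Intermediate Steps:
(-342921 + (-208575 - 1*(-3737)))/(-68486 + 357621) = (-342921 + (-208575 + 3737))/289135 = (-342921 - 204838)*(1/289135) = -547759*1/289135 = -547759/289135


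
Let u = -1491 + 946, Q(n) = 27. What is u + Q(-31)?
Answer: -518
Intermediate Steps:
u = -545
u + Q(-31) = -545 + 27 = -518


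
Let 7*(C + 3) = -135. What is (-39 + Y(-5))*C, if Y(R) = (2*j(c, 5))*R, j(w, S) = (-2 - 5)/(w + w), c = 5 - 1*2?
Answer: 4264/7 ≈ 609.14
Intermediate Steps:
c = 3 (c = 5 - 2 = 3)
C = -156/7 (C = -3 + (⅐)*(-135) = -3 - 135/7 = -156/7 ≈ -22.286)
j(w, S) = -7/(2*w) (j(w, S) = -7*1/(2*w) = -7/(2*w))
Y(R) = -7*R/3 (Y(R) = (2*(-7/2/3))*R = (2*(-7/2*⅓))*R = (2*(-7/6))*R = -7*R/3)
(-39 + Y(-5))*C = (-39 - 7/3*(-5))*(-156/7) = (-39 + 35/3)*(-156/7) = -82/3*(-156/7) = 4264/7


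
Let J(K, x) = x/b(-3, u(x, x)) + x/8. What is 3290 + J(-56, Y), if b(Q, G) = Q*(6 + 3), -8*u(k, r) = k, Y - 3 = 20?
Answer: 711077/216 ≈ 3292.0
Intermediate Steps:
Y = 23 (Y = 3 + 20 = 23)
u(k, r) = -k/8
b(Q, G) = 9*Q (b(Q, G) = Q*9 = 9*Q)
J(K, x) = 19*x/216 (J(K, x) = x/((9*(-3))) + x/8 = x/(-27) + x*(⅛) = x*(-1/27) + x/8 = -x/27 + x/8 = 19*x/216)
3290 + J(-56, Y) = 3290 + (19/216)*23 = 3290 + 437/216 = 711077/216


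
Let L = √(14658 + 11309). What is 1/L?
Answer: √25967/25967 ≈ 0.0062057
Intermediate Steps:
L = √25967 ≈ 161.14
1/L = 1/(√25967) = √25967/25967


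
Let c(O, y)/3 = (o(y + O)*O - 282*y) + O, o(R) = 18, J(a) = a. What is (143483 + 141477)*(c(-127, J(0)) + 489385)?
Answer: 137392324160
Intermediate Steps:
c(O, y) = -846*y + 57*O (c(O, y) = 3*((18*O - 282*y) + O) = 3*((-282*y + 18*O) + O) = 3*(-282*y + 19*O) = -846*y + 57*O)
(143483 + 141477)*(c(-127, J(0)) + 489385) = (143483 + 141477)*((-846*0 + 57*(-127)) + 489385) = 284960*((0 - 7239) + 489385) = 284960*(-7239 + 489385) = 284960*482146 = 137392324160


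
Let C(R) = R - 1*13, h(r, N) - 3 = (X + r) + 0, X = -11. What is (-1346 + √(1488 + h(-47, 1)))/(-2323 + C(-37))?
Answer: 1346/2373 - √1433/2373 ≈ 0.55126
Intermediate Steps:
h(r, N) = -8 + r (h(r, N) = 3 + ((-11 + r) + 0) = 3 + (-11 + r) = -8 + r)
C(R) = -13 + R (C(R) = R - 13 = -13 + R)
(-1346 + √(1488 + h(-47, 1)))/(-2323 + C(-37)) = (-1346 + √(1488 + (-8 - 47)))/(-2323 + (-13 - 37)) = (-1346 + √(1488 - 55))/(-2323 - 50) = (-1346 + √1433)/(-2373) = (-1346 + √1433)*(-1/2373) = 1346/2373 - √1433/2373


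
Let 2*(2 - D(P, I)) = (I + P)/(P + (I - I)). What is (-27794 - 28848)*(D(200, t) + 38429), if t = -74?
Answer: -217679085977/100 ≈ -2.1768e+9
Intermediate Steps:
D(P, I) = 2 - (I + P)/(2*P) (D(P, I) = 2 - (I + P)/(2*(P + (I - I))) = 2 - (I + P)/(2*(P + 0)) = 2 - (I + P)/(2*P))
(-27794 - 28848)*(D(200, t) + 38429) = (-27794 - 28848)*((½)*(-1*(-74) + 3*200)/200 + 38429) = -56642*((½)*(1/200)*(74 + 600) + 38429) = -56642*((½)*(1/200)*674 + 38429) = -56642*(337/200 + 38429) = -56642*7686137/200 = -217679085977/100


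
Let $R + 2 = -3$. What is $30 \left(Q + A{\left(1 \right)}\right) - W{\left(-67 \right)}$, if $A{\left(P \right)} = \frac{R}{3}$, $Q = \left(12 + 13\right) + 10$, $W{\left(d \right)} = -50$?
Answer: $1050$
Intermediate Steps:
$R = -5$ ($R = -2 - 3 = -5$)
$Q = 35$ ($Q = 25 + 10 = 35$)
$A{\left(P \right)} = - \frac{5}{3}$
$30 \left(Q + A{\left(1 \right)}\right) - W{\left(-67 \right)} = 30 \left(35 - \frac{5}{3}\right) - -50 = 30 \cdot \frac{100}{3} + 50 = 1000 + 50 = 1050$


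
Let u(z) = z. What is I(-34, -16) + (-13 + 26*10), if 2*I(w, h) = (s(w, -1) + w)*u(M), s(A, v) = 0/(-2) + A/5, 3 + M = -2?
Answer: 349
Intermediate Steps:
M = -5 (M = -3 - 2 = -5)
s(A, v) = A/5 (s(A, v) = 0*(-½) + A*(⅕) = 0 + A/5 = A/5)
I(w, h) = -3*w (I(w, h) = ((w/5 + w)*(-5))/2 = ((6*w/5)*(-5))/2 = (-6*w)/2 = -3*w)
I(-34, -16) + (-13 + 26*10) = -3*(-34) + (-13 + 26*10) = 102 + (-13 + 260) = 102 + 247 = 349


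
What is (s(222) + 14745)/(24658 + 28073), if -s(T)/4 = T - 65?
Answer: 14117/52731 ≈ 0.26772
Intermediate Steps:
s(T) = 260 - 4*T (s(T) = -4*(T - 65) = -4*(-65 + T) = 260 - 4*T)
(s(222) + 14745)/(24658 + 28073) = ((260 - 4*222) + 14745)/(24658 + 28073) = ((260 - 888) + 14745)/52731 = (-628 + 14745)*(1/52731) = 14117*(1/52731) = 14117/52731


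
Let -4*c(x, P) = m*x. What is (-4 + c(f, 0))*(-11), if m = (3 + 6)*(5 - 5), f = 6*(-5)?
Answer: 44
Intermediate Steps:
f = -30
m = 0 (m = 9*0 = 0)
c(x, P) = 0 (c(x, P) = -0*x = -1/4*0 = 0)
(-4 + c(f, 0))*(-11) = (-4 + 0)*(-11) = -4*(-11) = 44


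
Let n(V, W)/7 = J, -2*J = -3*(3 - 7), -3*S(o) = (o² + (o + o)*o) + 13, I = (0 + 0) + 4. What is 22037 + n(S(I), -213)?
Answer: 21995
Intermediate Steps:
I = 4 (I = 0 + 4 = 4)
S(o) = -13/3 - o² (S(o) = -((o² + (o + o)*o) + 13)/3 = -((o² + (2*o)*o) + 13)/3 = -((o² + 2*o²) + 13)/3 = -(3*o² + 13)/3 = -(13 + 3*o²)/3 = -13/3 - o²)
J = -6 (J = -(-3)*(3 - 7)/2 = -(-3)*(-4)/2 = -½*12 = -6)
n(V, W) = -42 (n(V, W) = 7*(-6) = -42)
22037 + n(S(I), -213) = 22037 - 42 = 21995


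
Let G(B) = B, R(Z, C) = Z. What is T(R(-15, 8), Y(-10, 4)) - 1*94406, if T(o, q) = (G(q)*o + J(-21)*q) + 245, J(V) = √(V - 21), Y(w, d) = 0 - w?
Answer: -94311 + 10*I*√42 ≈ -94311.0 + 64.807*I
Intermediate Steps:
Y(w, d) = -w
J(V) = √(-21 + V)
T(o, q) = 245 + o*q + I*q*√42 (T(o, q) = (q*o + √(-21 - 21)*q) + 245 = (o*q + √(-42)*q) + 245 = (o*q + (I*√42)*q) + 245 = (o*q + I*q*√42) + 245 = 245 + o*q + I*q*√42)
T(R(-15, 8), Y(-10, 4)) - 1*94406 = (245 - (-15)*(-10) + I*(-1*(-10))*√42) - 1*94406 = (245 - 15*10 + I*10*√42) - 94406 = (245 - 150 + 10*I*√42) - 94406 = (95 + 10*I*√42) - 94406 = -94311 + 10*I*√42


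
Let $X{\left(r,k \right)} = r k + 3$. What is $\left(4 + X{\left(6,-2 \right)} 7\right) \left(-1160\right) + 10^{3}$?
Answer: $69440$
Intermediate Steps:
$X{\left(r,k \right)} = 3 + k r$ ($X{\left(r,k \right)} = k r + 3 = 3 + k r$)
$\left(4 + X{\left(6,-2 \right)} 7\right) \left(-1160\right) + 10^{3} = \left(4 + \left(3 - 12\right) 7\right) \left(-1160\right) + 10^{3} = \left(4 + \left(3 - 12\right) 7\right) \left(-1160\right) + 1000 = \left(4 - 63\right) \left(-1160\right) + 1000 = \left(-59\right) \left(-1160\right) + 1000 = 68440 + 1000 = 69440$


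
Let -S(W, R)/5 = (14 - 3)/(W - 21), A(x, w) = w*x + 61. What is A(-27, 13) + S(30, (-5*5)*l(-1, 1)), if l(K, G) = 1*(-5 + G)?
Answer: -2665/9 ≈ -296.11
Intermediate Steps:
A(x, w) = 61 + w*x
l(K, G) = -5 + G
S(W, R) = -55/(-21 + W) (S(W, R) = -5*(14 - 3)/(W - 21) = -55/(-21 + W))
A(-27, 13) + S(30, (-5*5)*l(-1, 1)) = (61 + 13*(-27)) - 55/(-21 + 30) = (61 - 351) - 55/9 = -290 - 55*⅑ = -290 - 55/9 = -2665/9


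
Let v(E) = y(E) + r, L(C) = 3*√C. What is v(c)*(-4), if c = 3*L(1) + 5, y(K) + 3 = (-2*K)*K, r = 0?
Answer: 1580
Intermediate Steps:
y(K) = -3 - 2*K² (y(K) = -3 + (-2*K)*K = -3 - 2*K²)
c = 14 (c = 3*(3*√1) + 5 = 3*(3*1) + 5 = 3*3 + 5 = 9 + 5 = 14)
v(E) = -3 - 2*E² (v(E) = (-3 - 2*E²) + 0 = -3 - 2*E²)
v(c)*(-4) = (-3 - 2*14²)*(-4) = (-3 - 2*196)*(-4) = (-3 - 392)*(-4) = -395*(-4) = 1580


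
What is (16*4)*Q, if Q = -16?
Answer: -1024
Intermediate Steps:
(16*4)*Q = (16*4)*(-16) = 64*(-16) = -1024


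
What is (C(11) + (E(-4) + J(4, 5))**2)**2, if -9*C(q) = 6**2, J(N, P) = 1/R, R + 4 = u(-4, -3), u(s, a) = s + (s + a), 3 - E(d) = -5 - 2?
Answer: 453732601/50625 ≈ 8962.6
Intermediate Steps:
E(d) = 10 (E(d) = 3 - (-5 - 2) = 3 - 1*(-7) = 3 + 7 = 10)
u(s, a) = a + 2*s (u(s, a) = s + (a + s) = a + 2*s)
R = -15 (R = -4 + (-3 + 2*(-4)) = -4 + (-3 - 8) = -4 - 11 = -15)
J(N, P) = -1/15 (J(N, P) = 1/(-15) = -1/15)
C(q) = -4 (C(q) = -1/9*6**2 = -1/9*36 = -4)
(C(11) + (E(-4) + J(4, 5))**2)**2 = (-4 + (10 - 1/15)**2)**2 = (-4 + (149/15)**2)**2 = (-4 + 22201/225)**2 = (21301/225)**2 = 453732601/50625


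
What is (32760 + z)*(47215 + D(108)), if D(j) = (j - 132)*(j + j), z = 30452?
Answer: 2656863572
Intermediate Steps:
D(j) = 2*j*(-132 + j) (D(j) = (-132 + j)*(2*j) = 2*j*(-132 + j))
(32760 + z)*(47215 + D(108)) = (32760 + 30452)*(47215 + 2*108*(-132 + 108)) = 63212*(47215 + 2*108*(-24)) = 63212*(47215 - 5184) = 63212*42031 = 2656863572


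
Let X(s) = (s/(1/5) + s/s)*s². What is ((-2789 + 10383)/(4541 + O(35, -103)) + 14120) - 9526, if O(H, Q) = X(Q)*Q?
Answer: 2580294617680/561666219 ≈ 4594.0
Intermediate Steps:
X(s) = s²*(1 + 5*s) (X(s) = (s/(⅕) + 1)*s² = (s*5 + 1)*s² = (5*s + 1)*s² = (1 + 5*s)*s² = s²*(1 + 5*s))
O(H, Q) = Q³*(1 + 5*Q) (O(H, Q) = (Q²*(1 + 5*Q))*Q = Q³*(1 + 5*Q))
((-2789 + 10383)/(4541 + O(35, -103)) + 14120) - 9526 = ((-2789 + 10383)/(4541 + (-103)³*(1 + 5*(-103))) + 14120) - 9526 = (7594/(4541 - 1092727*(1 - 515)) + 14120) - 9526 = (7594/(4541 - 1092727*(-514)) + 14120) - 9526 = (7594/(4541 + 561661678) + 14120) - 9526 = (7594/561666219 + 14120) - 9526 = 7930727019874/561666219 - 9526 = 2580294617680/561666219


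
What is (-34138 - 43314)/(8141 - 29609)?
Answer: 19363/5367 ≈ 3.6078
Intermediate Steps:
(-34138 - 43314)/(8141 - 29609) = -77452/(-21468) = -77452*(-1/21468) = 19363/5367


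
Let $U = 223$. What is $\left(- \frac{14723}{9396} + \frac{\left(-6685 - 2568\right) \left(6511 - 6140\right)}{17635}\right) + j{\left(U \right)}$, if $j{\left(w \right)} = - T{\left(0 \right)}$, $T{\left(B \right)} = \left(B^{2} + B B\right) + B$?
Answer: $- \frac{32514820853}{165698460} \approx -196.23$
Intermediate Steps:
$T{\left(B \right)} = B + 2 B^{2}$ ($T{\left(B \right)} = \left(B^{2} + B^{2}\right) + B = 2 B^{2} + B = B + 2 B^{2}$)
$j{\left(w \right)} = 0$ ($j{\left(w \right)} = - 0 \left(1 + 2 \cdot 0\right) = - 0 \left(1 + 0\right) = - 0 \cdot 1 = \left(-1\right) 0 = 0$)
$\left(- \frac{14723}{9396} + \frac{\left(-6685 - 2568\right) \left(6511 - 6140\right)}{17635}\right) + j{\left(U \right)} = \left(- \frac{14723}{9396} + \frac{\left(-6685 - 2568\right) \left(6511 - 6140\right)}{17635}\right) + 0 = \left(\left(-14723\right) \frac{1}{9396} + \left(-9253\right) 371 \cdot \frac{1}{17635}\right) + 0 = \left(- \frac{14723}{9396} - \frac{3432863}{17635}\right) + 0 = - \frac{32514820853}{165698460} + 0 = - \frac{32514820853}{165698460}$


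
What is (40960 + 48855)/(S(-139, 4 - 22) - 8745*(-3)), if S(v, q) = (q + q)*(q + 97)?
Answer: 3905/1017 ≈ 3.8397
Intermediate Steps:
S(v, q) = 2*q*(97 + q) (S(v, q) = (2*q)*(97 + q) = 2*q*(97 + q))
(40960 + 48855)/(S(-139, 4 - 22) - 8745*(-3)) = (40960 + 48855)/(2*(4 - 22)*(97 + (4 - 22)) - 8745*(-3)) = 89815/(2*(-18)*(97 - 18) + 26235) = 89815/(2*(-18)*79 + 26235) = 89815/(-2844 + 26235) = 89815/23391 = 89815*(1/23391) = 3905/1017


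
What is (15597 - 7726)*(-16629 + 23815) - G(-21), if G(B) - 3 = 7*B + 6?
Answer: 56561144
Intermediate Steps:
G(B) = 9 + 7*B (G(B) = 3 + (7*B + 6) = 3 + (6 + 7*B) = 9 + 7*B)
(15597 - 7726)*(-16629 + 23815) - G(-21) = (15597 - 7726)*(-16629 + 23815) - (9 + 7*(-21)) = 7871*7186 - (9 - 147) = 56561006 - 1*(-138) = 56561006 + 138 = 56561144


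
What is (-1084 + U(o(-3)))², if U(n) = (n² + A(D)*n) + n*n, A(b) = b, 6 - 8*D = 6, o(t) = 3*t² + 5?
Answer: 929296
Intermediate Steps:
o(t) = 5 + 3*t²
D = 0 (D = ¾ - ⅛*6 = ¾ - ¾ = 0)
U(n) = 2*n² (U(n) = (n² + 0*n) + n*n = (n² + 0) + n² = n² + n² = 2*n²)
(-1084 + U(o(-3)))² = (-1084 + 2*(5 + 3*(-3)²)²)² = (-1084 + 2*(5 + 3*9)²)² = (-1084 + 2*(5 + 27)²)² = (-1084 + 2*32²)² = (-1084 + 2*1024)² = (-1084 + 2048)² = 964² = 929296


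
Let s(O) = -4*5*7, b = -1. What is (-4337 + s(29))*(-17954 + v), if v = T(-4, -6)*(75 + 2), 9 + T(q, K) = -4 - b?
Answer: 84516806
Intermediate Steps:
T(q, K) = -12 (T(q, K) = -9 + (-4 - 1*(-1)) = -9 + (-4 + 1) = -9 - 3 = -12)
s(O) = -140 (s(O) = -20*7 = -140)
v = -924 (v = -12*(75 + 2) = -12*77 = -924)
(-4337 + s(29))*(-17954 + v) = (-4337 - 140)*(-17954 - 924) = -4477*(-18878) = 84516806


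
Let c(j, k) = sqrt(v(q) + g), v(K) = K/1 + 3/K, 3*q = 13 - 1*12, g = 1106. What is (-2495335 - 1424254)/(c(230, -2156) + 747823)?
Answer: -8793476414241/1677717714641 + 3919589*sqrt(10038)/1677717714641 ≈ -5.2411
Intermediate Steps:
q = 1/3 (q = (13 - 1*12)/3 = (13 - 12)/3 = (1/3)*1 = 1/3 ≈ 0.33333)
v(K) = K + 3/K (v(K) = K*1 + 3/K = K + 3/K)
c(j, k) = sqrt(10038)/3 (c(j, k) = sqrt((1/3 + 3/(1/3)) + 1106) = sqrt((1/3 + 3*3) + 1106) = sqrt((1/3 + 9) + 1106) = sqrt(28/3 + 1106) = sqrt(3346/3) = sqrt(10038)/3)
(-2495335 - 1424254)/(c(230, -2156) + 747823) = (-2495335 - 1424254)/(sqrt(10038)/3 + 747823) = -3919589/(747823 + sqrt(10038)/3)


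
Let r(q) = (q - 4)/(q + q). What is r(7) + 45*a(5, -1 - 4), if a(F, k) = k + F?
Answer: 3/14 ≈ 0.21429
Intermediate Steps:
r(q) = (-4 + q)/(2*q) (r(q) = (-4 + q)/((2*q)) = (-4 + q)*(1/(2*q)) = (-4 + q)/(2*q))
a(F, k) = F + k
r(7) + 45*a(5, -1 - 4) = (1/2)*(-4 + 7)/7 + 45*(5 + (-1 - 4)) = (1/2)*(1/7)*3 + 45*(5 - 5) = 3/14 + 45*0 = 3/14 + 0 = 3/14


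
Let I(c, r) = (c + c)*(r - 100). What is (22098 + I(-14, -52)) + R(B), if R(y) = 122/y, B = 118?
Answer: 1554947/59 ≈ 26355.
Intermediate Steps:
I(c, r) = 2*c*(-100 + r) (I(c, r) = (2*c)*(-100 + r) = 2*c*(-100 + r))
(22098 + I(-14, -52)) + R(B) = (22098 + 2*(-14)*(-100 - 52)) + 122/118 = (22098 + 2*(-14)*(-152)) + 122*(1/118) = (22098 + 4256) + 61/59 = 26354 + 61/59 = 1554947/59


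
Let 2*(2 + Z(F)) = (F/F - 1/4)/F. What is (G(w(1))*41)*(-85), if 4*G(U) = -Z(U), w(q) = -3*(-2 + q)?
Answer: -52275/32 ≈ -1633.6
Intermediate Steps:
w(q) = 6 - 3*q
Z(F) = -2 + 3/(8*F) (Z(F) = -2 + ((F/F - 1/4)/F)/2 = -2 + ((1 - 1*1/4)/F)/2 = -2 + ((1 - 1/4)/F)/2 = -2 + (3/(4*F))/2 = -2 + 3/(8*F))
G(U) = 1/2 - 3/(32*U) (G(U) = (-(-2 + 3/(8*U)))/4 = (2 - 3/(8*U))/4 = 1/2 - 3/(32*U))
(G(w(1))*41)*(-85) = (((-3 + 16*(6 - 3*1))/(32*(6 - 3*1)))*41)*(-85) = (((-3 + 16*(6 - 3))/(32*(6 - 3)))*41)*(-85) = (((1/32)*(-3 + 16*3)/3)*41)*(-85) = (((1/32)*(1/3)*(-3 + 48))*41)*(-85) = (((1/32)*(1/3)*45)*41)*(-85) = ((15/32)*41)*(-85) = (615/32)*(-85) = -52275/32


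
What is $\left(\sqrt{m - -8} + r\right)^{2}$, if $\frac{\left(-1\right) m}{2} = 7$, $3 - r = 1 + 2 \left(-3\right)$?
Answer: $\left(8 + i \sqrt{6}\right)^{2} \approx 58.0 + 39.192 i$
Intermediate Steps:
$r = 8$ ($r = 3 - \left(1 + 2 \left(-3\right)\right) = 3 - \left(1 - 6\right) = 3 - -5 = 3 + 5 = 8$)
$m = -14$ ($m = \left(-2\right) 7 = -14$)
$\left(\sqrt{m - -8} + r\right)^{2} = \left(\sqrt{-14 - -8} + 8\right)^{2} = \left(\sqrt{-14 + 8} + 8\right)^{2} = \left(\sqrt{-6} + 8\right)^{2} = \left(i \sqrt{6} + 8\right)^{2} = \left(8 + i \sqrt{6}\right)^{2}$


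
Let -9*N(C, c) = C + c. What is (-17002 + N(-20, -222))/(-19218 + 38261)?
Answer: -152776/171387 ≈ -0.89141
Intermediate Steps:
N(C, c) = -C/9 - c/9 (N(C, c) = -(C + c)/9 = -C/9 - c/9)
(-17002 + N(-20, -222))/(-19218 + 38261) = (-17002 + (-1/9*(-20) - 1/9*(-222)))/(-19218 + 38261) = (-17002 + (20/9 + 74/3))/19043 = (-17002 + 242/9)*(1/19043) = -152776/9*1/19043 = -152776/171387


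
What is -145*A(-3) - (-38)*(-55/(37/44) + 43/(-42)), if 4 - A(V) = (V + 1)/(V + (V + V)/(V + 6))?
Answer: -2366983/777 ≈ -3046.3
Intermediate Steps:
A(V) = 4 - (1 + V)/(V + 2*V/(6 + V)) (A(V) = 4 - (V + 1)/(V + (V + V)/(V + 6)) = 4 - (1 + V)/(V + (2*V)/(6 + V)) = 4 - (1 + V)/(V + 2*V/(6 + V)))
-145*A(-3) - (-38)*(-55/(37/44) + 43/(-42)) = -145*(-6 + 3*(-3)**2 + 25*(-3))/((-3)*(8 - 3)) - (-38)*(-55/(37/44) + 43/(-42)) = -(-145)*(-6 + 3*9 - 75)/(3*5) - (-38)*(-55/(37*(1/44)) + 43*(-1/42)) = -(-145)*(-6 + 27 - 75)/(3*5) - (-38)*(-55/37/44 - 43/42) = -(-145)*(-54)/(3*5) - (-38)*(-55*44/37 - 43/42) = -145*18/5 - (-38)*(-2420/37 - 43/42) = -522 - (-38)*(-103231)/1554 = -522 - 1*1961389/777 = -522 - 1961389/777 = -2366983/777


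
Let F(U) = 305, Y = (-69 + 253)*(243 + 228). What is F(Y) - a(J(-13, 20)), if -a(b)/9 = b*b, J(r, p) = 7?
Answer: 746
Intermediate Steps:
Y = 86664 (Y = 184*471 = 86664)
a(b) = -9*b² (a(b) = -9*b*b = -9*b²)
F(Y) - a(J(-13, 20)) = 305 - (-9)*7² = 305 - (-9)*49 = 305 - 1*(-441) = 305 + 441 = 746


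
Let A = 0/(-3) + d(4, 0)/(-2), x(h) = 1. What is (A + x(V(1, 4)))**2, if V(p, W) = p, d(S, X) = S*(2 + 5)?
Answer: 169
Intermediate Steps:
d(S, X) = 7*S (d(S, X) = S*7 = 7*S)
A = -14 (A = 0/(-3) + (7*4)/(-2) = 0*(-1/3) + 28*(-1/2) = 0 - 14 = -14)
(A + x(V(1, 4)))**2 = (-14 + 1)**2 = (-13)**2 = 169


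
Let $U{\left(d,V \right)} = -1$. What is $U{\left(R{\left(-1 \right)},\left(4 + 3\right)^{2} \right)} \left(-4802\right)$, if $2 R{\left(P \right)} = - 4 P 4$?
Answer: $4802$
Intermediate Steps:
$R{\left(P \right)} = - 8 P$ ($R{\left(P \right)} = \frac{- 4 P 4}{2} = \frac{\left(-16\right) P}{2} = - 8 P$)
$U{\left(R{\left(-1 \right)},\left(4 + 3\right)^{2} \right)} \left(-4802\right) = \left(-1\right) \left(-4802\right) = 4802$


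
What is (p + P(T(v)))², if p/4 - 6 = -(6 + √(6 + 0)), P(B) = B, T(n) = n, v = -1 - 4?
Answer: 121 + 40*√6 ≈ 218.98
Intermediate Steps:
v = -5
p = -4*√6 (p = 24 + 4*(-(6 + √(6 + 0))) = 24 + 4*(-(6 + √6)) = 24 + 4*(-6 - √6) = 24 + (-24 - 4*√6) = -4*√6 ≈ -9.7980)
(p + P(T(v)))² = (-4*√6 - 5)² = (-5 - 4*√6)²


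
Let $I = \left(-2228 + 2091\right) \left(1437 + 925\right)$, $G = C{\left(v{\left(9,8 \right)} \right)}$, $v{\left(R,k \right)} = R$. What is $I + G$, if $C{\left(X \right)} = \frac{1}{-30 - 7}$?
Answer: $- \frac{11972979}{37} \approx -3.2359 \cdot 10^{5}$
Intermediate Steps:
$C{\left(X \right)} = - \frac{1}{37}$ ($C{\left(X \right)} = \frac{1}{-37} = - \frac{1}{37}$)
$G = - \frac{1}{37} \approx -0.027027$
$I = -323594$ ($I = \left(-137\right) 2362 = -323594$)
$I + G = -323594 - \frac{1}{37} = - \frac{11972979}{37}$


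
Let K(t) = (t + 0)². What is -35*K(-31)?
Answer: -33635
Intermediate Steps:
K(t) = t²
-35*K(-31) = -35*(-31)² = -35*961 = -33635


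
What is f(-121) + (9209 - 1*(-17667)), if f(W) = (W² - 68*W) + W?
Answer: 49624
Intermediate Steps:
f(W) = W² - 67*W
f(-121) + (9209 - 1*(-17667)) = -121*(-67 - 121) + (9209 - 1*(-17667)) = -121*(-188) + (9209 + 17667) = 22748 + 26876 = 49624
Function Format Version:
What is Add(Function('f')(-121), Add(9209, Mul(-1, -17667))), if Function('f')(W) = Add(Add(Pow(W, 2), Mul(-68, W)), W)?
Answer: 49624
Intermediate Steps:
Function('f')(W) = Add(Pow(W, 2), Mul(-67, W))
Add(Function('f')(-121), Add(9209, Mul(-1, -17667))) = Add(Mul(-121, Add(-67, -121)), Add(9209, Mul(-1, -17667))) = Add(Mul(-121, -188), Add(9209, 17667)) = Add(22748, 26876) = 49624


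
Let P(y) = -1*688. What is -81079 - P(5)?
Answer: -80391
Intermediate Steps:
P(y) = -688
-81079 - P(5) = -81079 - 1*(-688) = -81079 + 688 = -80391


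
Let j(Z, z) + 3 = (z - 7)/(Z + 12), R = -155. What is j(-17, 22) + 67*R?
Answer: -10391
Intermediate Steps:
j(Z, z) = -3 + (-7 + z)/(12 + Z) (j(Z, z) = -3 + (z - 7)/(Z + 12) = -3 + (-7 + z)/(12 + Z))
j(-17, 22) + 67*R = (-43 + 22 - 3*(-17))/(12 - 17) + 67*(-155) = (-43 + 22 + 51)/(-5) - 10385 = -⅕*30 - 10385 = -6 - 10385 = -10391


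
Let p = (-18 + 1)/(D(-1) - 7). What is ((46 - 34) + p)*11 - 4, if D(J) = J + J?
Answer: 1339/9 ≈ 148.78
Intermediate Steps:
D(J) = 2*J
p = 17/9 (p = (-18 + 1)/(2*(-1) - 7) = -17/(-2 - 7) = -17/(-9) = -17*(-⅑) = 17/9 ≈ 1.8889)
((46 - 34) + p)*11 - 4 = ((46 - 34) + 17/9)*11 - 4 = (12 + 17/9)*11 - 4 = (125/9)*11 - 4 = 1375/9 - 4 = 1339/9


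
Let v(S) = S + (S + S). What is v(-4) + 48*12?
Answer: 564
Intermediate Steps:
v(S) = 3*S (v(S) = S + 2*S = 3*S)
v(-4) + 48*12 = 3*(-4) + 48*12 = -12 + 576 = 564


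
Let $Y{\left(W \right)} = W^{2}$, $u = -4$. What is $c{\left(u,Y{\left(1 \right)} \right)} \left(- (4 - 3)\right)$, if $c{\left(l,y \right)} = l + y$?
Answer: $3$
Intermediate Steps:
$c{\left(u,Y{\left(1 \right)} \right)} \left(- (4 - 3)\right) = \left(-4 + 1^{2}\right) \left(- (4 - 3)\right) = \left(-4 + 1\right) \left(\left(-1\right) 1\right) = \left(-3\right) \left(-1\right) = 3$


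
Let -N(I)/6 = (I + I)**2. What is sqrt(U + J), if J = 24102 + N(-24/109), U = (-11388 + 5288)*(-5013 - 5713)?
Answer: sqrt(777643538638)/109 ≈ 8090.3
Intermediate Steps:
N(I) = -24*I**2 (N(I) = -6*(I + I)**2 = -6*4*I**2 = -24*I**2)
U = 65428600 (U = -6100*(-10726) = 65428600)
J = 286342038/11881 (J = 24102 - 24*(-24/109)**2 = 24102 - 24*576/11881 = 24102 - 13824/11881 = 286342038/11881 ≈ 24101.)
sqrt(U + J) = sqrt(65428600 + 286342038/11881) = sqrt(777643538638/11881) = sqrt(777643538638)/109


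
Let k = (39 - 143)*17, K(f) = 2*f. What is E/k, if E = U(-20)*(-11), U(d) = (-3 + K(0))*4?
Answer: -33/442 ≈ -0.074661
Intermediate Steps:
U(d) = -12 (U(d) = (-3 + 2*0)*4 = (-3 + 0)*4 = -3*4 = -12)
k = -1768 (k = -104*17 = -1768)
E = 132 (E = -12*(-11) = 132)
E/k = 132/(-1768) = 132*(-1/1768) = -33/442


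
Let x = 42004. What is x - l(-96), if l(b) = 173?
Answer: 41831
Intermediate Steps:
x - l(-96) = 42004 - 1*173 = 42004 - 173 = 41831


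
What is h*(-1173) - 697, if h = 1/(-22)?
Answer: -14161/22 ≈ -643.68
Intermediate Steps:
h = -1/22 ≈ -0.045455
h*(-1173) - 697 = -1/22*(-1173) - 697 = 1173/22 - 697 = -14161/22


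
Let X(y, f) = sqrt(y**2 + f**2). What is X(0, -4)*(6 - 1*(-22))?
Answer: 112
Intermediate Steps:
X(y, f) = sqrt(f**2 + y**2)
X(0, -4)*(6 - 1*(-22)) = sqrt((-4)**2 + 0**2)*(6 - 1*(-22)) = sqrt(16 + 0)*(6 + 22) = sqrt(16)*28 = 4*28 = 112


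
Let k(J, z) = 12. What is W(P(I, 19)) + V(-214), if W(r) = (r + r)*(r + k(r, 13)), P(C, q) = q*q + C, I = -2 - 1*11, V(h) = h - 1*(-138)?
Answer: 250484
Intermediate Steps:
V(h) = 138 + h (V(h) = h + 138 = 138 + h)
I = -13 (I = -2 - 11 = -13)
P(C, q) = C + q**2 (P(C, q) = q**2 + C = C + q**2)
W(r) = 2*r*(12 + r) (W(r) = (r + r)*(r + 12) = (2*r)*(12 + r) = 2*r*(12 + r))
W(P(I, 19)) + V(-214) = 2*(-13 + 19**2)*(12 + (-13 + 19**2)) + (138 - 214) = 2*(-13 + 361)*(12 + (-13 + 361)) - 76 = 2*348*(12 + 348) - 76 = 2*348*360 - 76 = 250560 - 76 = 250484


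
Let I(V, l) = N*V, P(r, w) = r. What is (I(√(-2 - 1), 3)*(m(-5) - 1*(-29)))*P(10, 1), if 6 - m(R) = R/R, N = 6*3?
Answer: 6120*I*√3 ≈ 10600.0*I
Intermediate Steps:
N = 18
m(R) = 5 (m(R) = 6 - R/R = 6 - 1*1 = 6 - 1 = 5)
I(V, l) = 18*V
(I(√(-2 - 1), 3)*(m(-5) - 1*(-29)))*P(10, 1) = ((18*√(-2 - 1))*(5 - 1*(-29)))*10 = ((18*√(-3))*(5 + 29))*10 = ((18*(I*√3))*34)*10 = ((18*I*√3)*34)*10 = (612*I*√3)*10 = 6120*I*√3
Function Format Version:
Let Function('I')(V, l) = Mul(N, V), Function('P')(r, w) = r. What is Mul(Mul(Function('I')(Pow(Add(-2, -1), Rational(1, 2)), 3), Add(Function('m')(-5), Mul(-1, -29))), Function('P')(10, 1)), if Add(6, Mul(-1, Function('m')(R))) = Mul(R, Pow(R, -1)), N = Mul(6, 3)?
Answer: Mul(6120, I, Pow(3, Rational(1, 2))) ≈ Mul(10600., I)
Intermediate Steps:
N = 18
Function('m')(R) = 5 (Function('m')(R) = Add(6, Mul(-1, Mul(R, Pow(R, -1)))) = Add(6, Mul(-1, 1)) = Add(6, -1) = 5)
Function('I')(V, l) = Mul(18, V)
Mul(Mul(Function('I')(Pow(Add(-2, -1), Rational(1, 2)), 3), Add(Function('m')(-5), Mul(-1, -29))), Function('P')(10, 1)) = Mul(Mul(Mul(18, Pow(Add(-2, -1), Rational(1, 2))), Add(5, Mul(-1, -29))), 10) = Mul(Mul(Mul(18, Pow(-3, Rational(1, 2))), Add(5, 29)), 10) = Mul(Mul(Mul(18, Mul(I, Pow(3, Rational(1, 2)))), 34), 10) = Mul(Mul(Mul(18, I, Pow(3, Rational(1, 2))), 34), 10) = Mul(Mul(612, I, Pow(3, Rational(1, 2))), 10) = Mul(6120, I, Pow(3, Rational(1, 2)))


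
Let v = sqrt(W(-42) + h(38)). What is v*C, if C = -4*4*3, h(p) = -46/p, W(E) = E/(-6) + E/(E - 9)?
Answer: -96*sqrt(172482)/323 ≈ -123.44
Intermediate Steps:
W(E) = -E/6 + E/(-9 + E) (W(E) = E*(-1/6) + E/(-9 + E) = -E/6 + E/(-9 + E))
C = -48 (C = -16*3 = -48)
v = 2*sqrt(172482)/323 (v = sqrt((1/6)*(-42)*(15 - 1*(-42))/(-9 - 42) - 46/38) = sqrt((1/6)*(-42)*(15 + 42)/(-51) - 46*1/38) = sqrt((1/6)*(-42)*(-1/51)*57 - 23/19) = sqrt(133/17 - 23/19) = sqrt(2136/323) = 2*sqrt(172482)/323 ≈ 2.5716)
v*C = (2*sqrt(172482)/323)*(-48) = -96*sqrt(172482)/323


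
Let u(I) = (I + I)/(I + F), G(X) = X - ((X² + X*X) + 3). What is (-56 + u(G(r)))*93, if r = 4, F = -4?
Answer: -176514/35 ≈ -5043.3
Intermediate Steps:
G(X) = -3 + X - 2*X² (G(X) = X - ((X² + X²) + 3) = X - (2*X² + 3) = X - (3 + 2*X²) = X + (-3 - 2*X²) = -3 + X - 2*X²)
u(I) = 2*I/(-4 + I) (u(I) = (I + I)/(I - 4) = (2*I)/(-4 + I) = 2*I/(-4 + I))
(-56 + u(G(r)))*93 = (-56 + 2*(-3 + 4 - 2*4²)/(-4 + (-3 + 4 - 2*4²)))*93 = (-56 + 2*(-3 + 4 - 2*16)/(-4 + (-3 + 4 - 2*16)))*93 = (-56 + 2*(-3 + 4 - 32)/(-4 + (-3 + 4 - 32)))*93 = (-56 + 2*(-31)/(-4 - 31))*93 = (-56 + 2*(-31)/(-35))*93 = (-56 + 2*(-31)*(-1/35))*93 = (-56 + 62/35)*93 = -1898/35*93 = -176514/35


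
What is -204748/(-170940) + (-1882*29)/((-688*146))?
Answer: 3737011303/2146322640 ≈ 1.7411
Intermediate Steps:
-204748/(-170940) + (-1882*29)/((-688*146)) = -204748*(-1/170940) - 54578/(-100448) = 51187/42735 - 54578*(-1/100448) = 51187/42735 + 27289/50224 = 3737011303/2146322640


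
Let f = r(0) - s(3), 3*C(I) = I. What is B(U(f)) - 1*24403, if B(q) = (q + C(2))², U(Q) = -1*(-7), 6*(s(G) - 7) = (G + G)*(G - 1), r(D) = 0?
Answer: -219098/9 ≈ -24344.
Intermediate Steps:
s(G) = 7 + G*(-1 + G)/3 (s(G) = 7 + ((G + G)*(G - 1))/6 = 7 + ((2*G)*(-1 + G))/6 = 7 + (2*G*(-1 + G))/6 = 7 + G*(-1 + G)/3)
C(I) = I/3
f = -9 (f = 0 - (7 - ⅓*3 + (⅓)*3²) = 0 - (7 - 1 + (⅓)*9) = 0 - (7 - 1 + 3) = 0 - 1*9 = 0 - 9 = -9)
U(Q) = 7
B(q) = (⅔ + q)² (B(q) = (q + (⅓)*2)² = (q + ⅔)² = (⅔ + q)²)
B(U(f)) - 1*24403 = (2 + 3*7)²/9 - 1*24403 = (2 + 21)²/9 - 24403 = (⅑)*23² - 24403 = (⅑)*529 - 24403 = 529/9 - 24403 = -219098/9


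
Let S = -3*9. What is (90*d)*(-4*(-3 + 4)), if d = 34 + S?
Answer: -2520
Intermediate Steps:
S = -27
d = 7 (d = 34 - 27 = 7)
(90*d)*(-4*(-3 + 4)) = (90*7)*(-4*(-3 + 4)) = 630*(-4*1) = 630*(-4) = -2520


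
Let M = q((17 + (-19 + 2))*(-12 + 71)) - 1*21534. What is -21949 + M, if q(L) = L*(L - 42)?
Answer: -43483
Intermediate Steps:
q(L) = L*(-42 + L)
M = -21534 (M = ((17 + (-19 + 2))*(-12 + 71))*(-42 + (17 + (-19 + 2))*(-12 + 71)) - 1*21534 = ((17 - 17)*59)*(-42 + (17 - 17)*59) - 21534 = (0*59)*(-42 + 0*59) - 21534 = 0*(-42 + 0) - 21534 = 0*(-42) - 21534 = 0 - 21534 = -21534)
-21949 + M = -21949 - 21534 = -43483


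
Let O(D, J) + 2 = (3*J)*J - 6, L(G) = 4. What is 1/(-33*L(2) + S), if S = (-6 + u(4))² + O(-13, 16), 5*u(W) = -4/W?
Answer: 25/16661 ≈ 0.0015005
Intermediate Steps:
u(W) = -4/(5*W) (u(W) = (-4/W)/5 = -4/(5*W))
O(D, J) = -8 + 3*J² (O(D, J) = -2 + ((3*J)*J - 6) = -2 + (3*J² - 6) = -2 + (-6 + 3*J²) = -8 + 3*J²)
S = 19961/25 (S = (-6 - ⅘/4)² + (-8 + 3*16²) = (-6 - ⅘*¼)² + (-8 + 3*256) = (-6 - ⅕)² + (-8 + 768) = (-31/5)² + 760 = 961/25 + 760 = 19961/25 ≈ 798.44)
1/(-33*L(2) + S) = 1/(-33*4 + 19961/25) = 1/(-132 + 19961/25) = 1/(16661/25) = 25/16661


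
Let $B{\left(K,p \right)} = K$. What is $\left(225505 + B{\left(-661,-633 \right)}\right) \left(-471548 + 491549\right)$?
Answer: $4497104844$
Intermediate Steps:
$\left(225505 + B{\left(-661,-633 \right)}\right) \left(-471548 + 491549\right) = \left(225505 - 661\right) \left(-471548 + 491549\right) = 224844 \cdot 20001 = 4497104844$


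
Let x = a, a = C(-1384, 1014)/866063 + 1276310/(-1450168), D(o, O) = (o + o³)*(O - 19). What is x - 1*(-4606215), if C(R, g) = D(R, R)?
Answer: 5589392731565836791/627968424292 ≈ 8.9008e+6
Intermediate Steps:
D(o, O) = (-19 + O)*(o + o³) (D(o, O) = (o + o³)*(-19 + O) = (-19 + O)*(o + o³))
C(R, g) = R*(-19 + R + R³ - 19*R²) (C(R, g) = R*(-19 + R - 19*R² + R*R²) = R*(-19 + R - 19*R² + R³) = R*(-19 + R + R³ - 19*R²))
a = 2696835156065662011/627968424292 (a = -1384*(-19 - 1384 + (-1384)³ - 19*(-1384)²)/866063 + 1276310/(-1450168) = -1384*(-19 - 1384 - 2650991104 - 19*1915456)*(1/866063) + 1276310*(-1/1450168) = -1384*(-19 - 1384 - 2650991104 - 36393664)*(1/866063) - 638155/725084 = -1384*(-2687386171)*(1/866063) - 638155/725084 = 3719342460664*(1/866063) - 638155/725084 = 3719342460664/866063 - 638155/725084 = 2696835156065662011/627968424292 ≈ 4.2945e+6)
x = 2696835156065662011/627968424292 ≈ 4.2945e+6
x - 1*(-4606215) = 2696835156065662011/627968424292 - 1*(-4606215) = 2696835156065662011/627968424292 + 4606215 = 5589392731565836791/627968424292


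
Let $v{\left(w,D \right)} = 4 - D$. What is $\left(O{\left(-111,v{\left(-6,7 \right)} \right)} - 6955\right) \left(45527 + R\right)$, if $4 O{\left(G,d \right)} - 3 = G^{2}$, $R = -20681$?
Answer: $-96253404$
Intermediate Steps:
$O{\left(G,d \right)} = \frac{3}{4} + \frac{G^{2}}{4}$
$\left(O{\left(-111,v{\left(-6,7 \right)} \right)} - 6955\right) \left(45527 + R\right) = \left(\left(\frac{3}{4} + \frac{\left(-111\right)^{2}}{4}\right) - 6955\right) \left(45527 - 20681\right) = \left(\left(\frac{3}{4} + \frac{1}{4} \cdot 12321\right) - 6955\right) 24846 = \left(\left(\frac{3}{4} + \frac{12321}{4}\right) - 6955\right) 24846 = \left(3081 - 6955\right) 24846 = \left(-3874\right) 24846 = -96253404$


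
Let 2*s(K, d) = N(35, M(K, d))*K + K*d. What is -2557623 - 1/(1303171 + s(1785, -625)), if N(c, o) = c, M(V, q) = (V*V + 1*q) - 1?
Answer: -1986239791309/776596 ≈ -2.5576e+6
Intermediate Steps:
M(V, q) = -1 + q + V**2 (M(V, q) = (V**2 + q) - 1 = (q + V**2) - 1 = -1 + q + V**2)
s(K, d) = 35*K/2 + K*d/2 (s(K, d) = (35*K + K*d)/2 = 35*K/2 + K*d/2)
-2557623 - 1/(1303171 + s(1785, -625)) = -2557623 - 1/(1303171 + (1/2)*1785*(35 - 625)) = -2557623 - 1/(1303171 + (1/2)*1785*(-590)) = -2557623 - 1/(1303171 - 526575) = -2557623 - 1/776596 = -1986239791309/776596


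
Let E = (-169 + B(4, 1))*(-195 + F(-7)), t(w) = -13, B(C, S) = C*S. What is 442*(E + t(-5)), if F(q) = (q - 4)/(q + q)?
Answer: 99108113/7 ≈ 1.4158e+7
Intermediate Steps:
F(q) = (-4 + q)/(2*q) (F(q) = (-4 + q)/((2*q)) = (-4 + q)*(1/(2*q)) = (-4 + q)/(2*q))
E = 448635/14 (E = (-169 + 4*1)*(-195 + (½)*(-4 - 7)/(-7)) = (-169 + 4)*(-195 + (½)*(-⅐)*(-11)) = -165*(-195 + 11/14) = -165*(-2719/14) = 448635/14 ≈ 32045.)
442*(E + t(-5)) = 442*(448635/14 - 13) = 442*(448453/14) = 99108113/7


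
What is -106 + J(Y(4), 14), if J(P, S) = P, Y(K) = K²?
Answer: -90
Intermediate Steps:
-106 + J(Y(4), 14) = -106 + 4² = -106 + 16 = -90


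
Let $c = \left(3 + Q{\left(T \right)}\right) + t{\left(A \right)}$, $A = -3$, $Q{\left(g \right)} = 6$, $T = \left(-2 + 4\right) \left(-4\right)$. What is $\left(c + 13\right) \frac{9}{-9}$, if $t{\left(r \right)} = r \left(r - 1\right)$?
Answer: $-34$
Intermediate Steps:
$T = -8$ ($T = 2 \left(-4\right) = -8$)
$t{\left(r \right)} = r \left(-1 + r\right)$
$c = 21$ ($c = \left(3 + 6\right) - 3 \left(-1 - 3\right) = 9 - -12 = 9 + 12 = 21$)
$\left(c + 13\right) \frac{9}{-9} = \left(21 + 13\right) \frac{9}{-9} = 34 \cdot 9 \left(- \frac{1}{9}\right) = 34 \left(-1\right) = -34$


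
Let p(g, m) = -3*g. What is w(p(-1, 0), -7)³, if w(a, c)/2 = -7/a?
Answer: -2744/27 ≈ -101.63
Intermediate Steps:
w(a, c) = -14/a (w(a, c) = 2*(-7/a) = -14/a)
w(p(-1, 0), -7)³ = (-14/((-3*(-1))))³ = (-14/3)³ = -2744/27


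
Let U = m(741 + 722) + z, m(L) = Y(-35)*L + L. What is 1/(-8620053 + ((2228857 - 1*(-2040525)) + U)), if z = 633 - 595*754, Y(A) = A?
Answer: -1/4848410 ≈ -2.0625e-7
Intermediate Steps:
m(L) = -34*L (m(L) = -35*L + L = -34*L)
z = -447997 (z = 633 - 448630 = -447997)
U = -497739 (U = -34*(741 + 722) - 447997 = -34*1463 - 447997 = -49742 - 447997 = -497739)
1/(-8620053 + ((2228857 - 1*(-2040525)) + U)) = 1/(-8620053 + ((2228857 - 1*(-2040525)) - 497739)) = 1/(-8620053 + ((2228857 + 2040525) - 497739)) = 1/(-8620053 + (4269382 - 497739)) = 1/(-8620053 + 3771643) = 1/(-4848410) = -1/4848410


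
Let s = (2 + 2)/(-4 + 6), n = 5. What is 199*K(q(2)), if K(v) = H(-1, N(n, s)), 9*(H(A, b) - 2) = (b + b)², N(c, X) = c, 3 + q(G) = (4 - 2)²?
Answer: 23482/9 ≈ 2609.1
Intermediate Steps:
s = 2 (s = 4/2 = 4*(½) = 2)
q(G) = 1 (q(G) = -3 + (4 - 2)² = -3 + 2² = -3 + 4 = 1)
H(A, b) = 2 + 4*b²/9 (H(A, b) = 2 + (b + b)²/9 = 2 + (2*b)²/9 = 2 + (4*b²)/9 = 2 + 4*b²/9)
K(v) = 118/9 (K(v) = 2 + (4/9)*5² = 2 + (4/9)*25 = 2 + 100/9 = 118/9)
199*K(q(2)) = 199*(118/9) = 23482/9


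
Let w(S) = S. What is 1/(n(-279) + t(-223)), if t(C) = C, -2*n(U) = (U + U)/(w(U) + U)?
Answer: -2/447 ≈ -0.0044743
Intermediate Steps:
n(U) = -1/2 (n(U) = -(U + U)/(2*(U + U)) = -2*U/(2*(2*U)) = -2*U*1/(2*U)/2 = -1/2*1 = -1/2)
1/(n(-279) + t(-223)) = 1/(-1/2 - 223) = 1/(-447/2) = -2/447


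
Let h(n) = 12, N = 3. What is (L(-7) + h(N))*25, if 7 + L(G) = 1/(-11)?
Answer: 1350/11 ≈ 122.73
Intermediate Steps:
L(G) = -78/11 (L(G) = -7 + 1/(-11) = -7 - 1/11 = -78/11)
(L(-7) + h(N))*25 = (-78/11 + 12)*25 = (54/11)*25 = 1350/11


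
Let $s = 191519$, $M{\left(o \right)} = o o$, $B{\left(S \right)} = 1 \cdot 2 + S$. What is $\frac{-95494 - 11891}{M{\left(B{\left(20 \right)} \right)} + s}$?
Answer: $- \frac{35795}{64001} \approx -0.55929$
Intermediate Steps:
$B{\left(S \right)} = 2 + S$
$M{\left(o \right)} = o^{2}$
$\frac{-95494 - 11891}{M{\left(B{\left(20 \right)} \right)} + s} = \frac{-95494 - 11891}{\left(2 + 20\right)^{2} + 191519} = - \frac{107385}{22^{2} + 191519} = - \frac{107385}{484 + 191519} = - \frac{107385}{192003} = \left(-107385\right) \frac{1}{192003} = - \frac{35795}{64001}$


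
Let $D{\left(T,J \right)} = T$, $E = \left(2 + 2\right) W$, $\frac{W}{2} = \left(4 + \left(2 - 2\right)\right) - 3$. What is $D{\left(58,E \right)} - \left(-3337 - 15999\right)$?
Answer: $19394$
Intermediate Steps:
$W = 2$ ($W = 2 \left(\left(4 + \left(2 - 2\right)\right) - 3\right) = 2 \left(\left(4 + 0\right) - 3\right) = 2 \left(4 - 3\right) = 2 \cdot 1 = 2$)
$E = 8$ ($E = \left(2 + 2\right) 2 = 4 \cdot 2 = 8$)
$D{\left(58,E \right)} - \left(-3337 - 15999\right) = 58 - \left(-3337 - 15999\right) = 58 - -19336 = 58 + 19336 = 19394$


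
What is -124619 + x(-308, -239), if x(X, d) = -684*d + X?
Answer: 38549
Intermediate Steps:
x(X, d) = X - 684*d
-124619 + x(-308, -239) = -124619 + (-308 - 684*(-239)) = -124619 + (-308 + 163476) = -124619 + 163168 = 38549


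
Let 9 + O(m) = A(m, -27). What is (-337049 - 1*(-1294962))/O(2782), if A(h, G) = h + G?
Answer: 957913/2746 ≈ 348.84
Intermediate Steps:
A(h, G) = G + h
O(m) = -36 + m (O(m) = -9 + (-27 + m) = -36 + m)
(-337049 - 1*(-1294962))/O(2782) = (-337049 - 1*(-1294962))/(-36 + 2782) = (-337049 + 1294962)/2746 = 957913*(1/2746) = 957913/2746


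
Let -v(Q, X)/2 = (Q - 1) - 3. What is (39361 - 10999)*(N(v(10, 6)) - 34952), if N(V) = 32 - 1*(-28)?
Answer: -989606904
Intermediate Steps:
v(Q, X) = 8 - 2*Q (v(Q, X) = -2*((Q - 1) - 3) = -2*((-1 + Q) - 3) = -2*(-4 + Q) = 8 - 2*Q)
N(V) = 60 (N(V) = 32 + 28 = 60)
(39361 - 10999)*(N(v(10, 6)) - 34952) = (39361 - 10999)*(60 - 34952) = 28362*(-34892) = -989606904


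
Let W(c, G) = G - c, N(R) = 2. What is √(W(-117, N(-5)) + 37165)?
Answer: 2*√9321 ≈ 193.09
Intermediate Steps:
√(W(-117, N(-5)) + 37165) = √((2 - 1*(-117)) + 37165) = √((2 + 117) + 37165) = √(119 + 37165) = √37284 = 2*√9321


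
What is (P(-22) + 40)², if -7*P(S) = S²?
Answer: 41616/49 ≈ 849.31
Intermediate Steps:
P(S) = -S²/7
(P(-22) + 40)² = (-⅐*(-22)² + 40)² = (-⅐*484 + 40)² = (-484/7 + 40)² = (-204/7)² = 41616/49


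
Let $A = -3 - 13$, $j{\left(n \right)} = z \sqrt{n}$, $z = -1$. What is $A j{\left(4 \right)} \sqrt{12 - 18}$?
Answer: $32 i \sqrt{6} \approx 78.384 i$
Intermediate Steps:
$j{\left(n \right)} = - \sqrt{n}$
$A = -16$
$A j{\left(4 \right)} \sqrt{12 - 18} = - 16 \left(- \sqrt{4}\right) \sqrt{12 - 18} = - 16 \left(\left(-1\right) 2\right) \sqrt{-6} = \left(-16\right) \left(-2\right) i \sqrt{6} = 32 i \sqrt{6}$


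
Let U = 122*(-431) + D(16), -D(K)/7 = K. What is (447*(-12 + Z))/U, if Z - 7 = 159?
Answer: -34419/26347 ≈ -1.3064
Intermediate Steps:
Z = 166 (Z = 7 + 159 = 166)
D(K) = -7*K
U = -52694 (U = 122*(-431) - 7*16 = -52582 - 112 = -52694)
(447*(-12 + Z))/U = (447*(-12 + 166))/(-52694) = (447*154)*(-1/52694) = 68838*(-1/52694) = -34419/26347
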